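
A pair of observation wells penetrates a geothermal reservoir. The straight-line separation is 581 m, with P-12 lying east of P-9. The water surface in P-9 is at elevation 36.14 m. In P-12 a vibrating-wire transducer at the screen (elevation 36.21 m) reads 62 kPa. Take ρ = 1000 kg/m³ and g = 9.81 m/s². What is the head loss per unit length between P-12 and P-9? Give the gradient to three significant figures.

Total head at P-9: h = 36.14 m (water level in the piezometer is the total head).
Pressure head at P-12: ψ = P/(ρg) = 62×1000 / (1000 × 9.81) = 6.32 m.
Total head at P-12: h = z + ψ = 36.21 + 6.32 = 42.53 m.
Head difference: h(P-9) − h(P-12) = 36.14 − 42.53 = -6.39 m.
Hydraulic gradient: i = |Δh| / L = 6.39 / 581 = 0.0110.

i ≈ 0.0110 m/m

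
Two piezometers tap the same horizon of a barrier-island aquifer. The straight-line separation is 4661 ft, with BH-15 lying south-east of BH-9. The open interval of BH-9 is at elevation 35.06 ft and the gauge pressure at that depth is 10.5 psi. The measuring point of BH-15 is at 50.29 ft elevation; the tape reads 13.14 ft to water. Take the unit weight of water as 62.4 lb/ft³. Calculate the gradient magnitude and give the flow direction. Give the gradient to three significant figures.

i ≈ 0.00475; groundwater flows toward the south-east

Pressure head at BH-9: ψ = 144·P/γ = 144 × 10.5 / 62.4 = 24.23 ft.
Total head at BH-9: h = z + ψ = 35.06 + 24.23 = 59.29 ft.
Total head at BH-15: h = 50.29 − 13.14 = 37.15 ft.
Head difference: h(BH-9) − h(BH-15) = 59.29 − 37.15 = 22.14 ft.
Hydraulic gradient: i = |Δh| / L = 22.14 / 4661 = 0.00475.
Flow is from higher to lower head: from BH-9 toward BH-15, i.e. toward the south-east.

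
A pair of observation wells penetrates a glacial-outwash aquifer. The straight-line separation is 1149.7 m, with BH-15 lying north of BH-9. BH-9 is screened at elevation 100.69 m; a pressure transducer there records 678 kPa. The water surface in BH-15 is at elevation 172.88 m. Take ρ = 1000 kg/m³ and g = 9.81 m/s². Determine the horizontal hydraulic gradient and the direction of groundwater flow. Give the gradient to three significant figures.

i ≈ 0.00268; groundwater flows toward the south

Pressure head at BH-9: ψ = P/(ρg) = 678×1000 / (1000 × 9.81) = 69.11 m.
Total head at BH-9: h = z + ψ = 100.69 + 69.11 = 169.80 m.
Total head at BH-15: h = 172.88 m (water level in the piezometer is the total head).
Head difference: h(BH-9) − h(BH-15) = 169.80 − 172.88 = -3.08 m.
Hydraulic gradient: i = |Δh| / L = 3.08 / 1149.7 = 0.00268.
Flow is from higher to lower head: from BH-15 toward BH-9, i.e. toward the south.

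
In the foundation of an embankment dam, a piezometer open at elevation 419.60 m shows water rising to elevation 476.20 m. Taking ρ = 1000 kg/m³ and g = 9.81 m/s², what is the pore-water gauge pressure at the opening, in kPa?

Pressure head ψ = h − z = 476.20 − 419.60 = 56.60 m.
P = ρgψ = 1000 × 9.81 × 56.60 = 555246 Pa ≈ 555 kPa.

P ≈ 555 kPa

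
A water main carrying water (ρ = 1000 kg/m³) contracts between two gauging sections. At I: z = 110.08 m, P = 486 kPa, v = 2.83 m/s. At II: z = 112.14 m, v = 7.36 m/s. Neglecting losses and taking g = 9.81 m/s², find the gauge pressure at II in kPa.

P₂ ≈ 443 kPa

Pressure head at I: ψ₁ = P₁/(ρg) = 486×1000 / (1000 × 9.81) = 49.54 m.
Velocity heads: v₁²/2g = 2.83²/19.62 = 0.408 m; v₂²/2g = 7.36²/19.62 = 2.761 m.
Total head H = z₁ + ψ₁ + v₁²/2g = 110.08 + 49.54 + 0.408 = 160.03 m.
ψ₂ = H − z₂ − v₂²/2g = 160.03 − 112.14 − 2.761 = 45.13 m.
P₂ = ρgψ₂ = 1000 × 9.81 × 45.13 ≈ 443 kPa.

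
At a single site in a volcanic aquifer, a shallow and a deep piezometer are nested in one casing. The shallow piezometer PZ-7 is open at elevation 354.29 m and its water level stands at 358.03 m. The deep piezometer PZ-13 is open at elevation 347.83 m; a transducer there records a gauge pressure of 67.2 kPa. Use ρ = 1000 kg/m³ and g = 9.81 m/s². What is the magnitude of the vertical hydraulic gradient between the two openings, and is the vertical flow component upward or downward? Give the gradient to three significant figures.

|i_v| ≈ 0.519; vertical flow is downward

Total head at PZ-7: h = 358.03 m (water level in the standpipe).
Pressure head at PZ-13: ψ = P/(ρg) = 67.2×1000 / (1000 × 9.81) = 6.85 m.
Total head at PZ-13: h = z + ψ = 347.83 + 6.85 = 354.68 m.
Δh = h(PZ-7) − h(PZ-13) = 358.03 − 354.68 = 3.35 m.
Vertical separation Δz = 354.29 − 347.83 = 6.46 m.
|i_v| = |Δh| / Δz = 3.35 / 6.46 = 0.519.
Head is higher in the shallow piezometer, so vertical flow is downward (recharge condition).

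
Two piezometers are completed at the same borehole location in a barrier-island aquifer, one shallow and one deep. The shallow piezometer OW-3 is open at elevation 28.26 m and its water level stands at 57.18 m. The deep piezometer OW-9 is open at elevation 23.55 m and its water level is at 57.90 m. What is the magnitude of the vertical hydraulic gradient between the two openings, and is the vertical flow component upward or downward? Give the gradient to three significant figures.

|i_v| ≈ 0.153; vertical flow is upward

Total head at OW-3: h = 57.18 m (water level in the standpipe).
Total head at OW-9: h = 57.90 m.
Δh = h(OW-3) − h(OW-9) = 57.18 − 57.90 = -0.72 m.
Vertical separation Δz = 28.26 − 23.55 = 4.71 m.
|i_v| = |Δh| / Δz = 0.72 / 4.71 = 0.153.
Head is higher in the deep piezometer, so vertical flow is upward (discharge condition).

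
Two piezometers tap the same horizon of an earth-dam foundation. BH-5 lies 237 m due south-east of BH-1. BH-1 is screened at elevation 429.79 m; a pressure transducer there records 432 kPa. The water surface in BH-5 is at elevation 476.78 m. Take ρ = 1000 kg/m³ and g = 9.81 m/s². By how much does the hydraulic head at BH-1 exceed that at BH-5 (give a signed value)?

Pressure head at BH-1: ψ = P/(ρg) = 432×1000 / (1000 × 9.81) = 44.04 m.
Total head at BH-1: h = z + ψ = 429.79 + 44.04 = 473.83 m.
Total head at BH-5: h = 476.78 m (water level in the piezometer is the total head).
Head difference: h(BH-1) − h(BH-5) = 473.83 − 476.78 = -2.95 m.

Δh ≈ -2.95 m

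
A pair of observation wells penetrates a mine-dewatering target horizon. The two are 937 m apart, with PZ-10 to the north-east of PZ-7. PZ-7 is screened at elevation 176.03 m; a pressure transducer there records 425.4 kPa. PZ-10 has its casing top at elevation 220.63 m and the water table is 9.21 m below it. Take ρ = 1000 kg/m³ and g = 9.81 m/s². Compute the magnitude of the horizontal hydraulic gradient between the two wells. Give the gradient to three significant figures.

i ≈ 0.00851

Pressure head at PZ-7: ψ = P/(ρg) = 425.4×1000 / (1000 × 9.81) = 43.36 m.
Total head at PZ-7: h = z + ψ = 176.03 + 43.36 = 219.39 m.
Total head at PZ-10: h = 220.63 − 9.21 = 211.42 m.
Head difference: h(PZ-7) − h(PZ-10) = 219.39 − 211.42 = 7.97 m.
Hydraulic gradient: i = |Δh| / L = 7.97 / 937 = 0.00851.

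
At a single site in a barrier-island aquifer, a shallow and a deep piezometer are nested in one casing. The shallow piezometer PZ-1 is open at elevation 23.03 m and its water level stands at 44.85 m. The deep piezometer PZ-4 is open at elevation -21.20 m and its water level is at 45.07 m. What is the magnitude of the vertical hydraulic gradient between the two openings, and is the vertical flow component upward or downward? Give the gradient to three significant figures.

Total head at PZ-1: h = 44.85 m (water level in the standpipe).
Total head at PZ-4: h = 45.07 m.
Δh = h(PZ-1) − h(PZ-4) = 44.85 − 45.07 = -0.22 m.
Vertical separation Δz = 23.03 − (-21.20) = 44.23 m.
|i_v| = |Δh| / Δz = 0.22 / 44.23 = 0.00497.
Head is higher in the deep piezometer, so vertical flow is upward (discharge condition).

|i_v| ≈ 0.00497; vertical flow is upward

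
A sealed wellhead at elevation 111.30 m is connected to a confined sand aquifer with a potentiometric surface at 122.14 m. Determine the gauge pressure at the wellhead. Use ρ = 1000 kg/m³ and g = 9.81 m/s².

Head above the cap: Δh = 122.14 − 111.30 = 10.84 m.
P = ρgΔh = 1000 × 9.81 × 10.84 = 106340 Pa ≈ 106 kPa.

P ≈ 106 kPa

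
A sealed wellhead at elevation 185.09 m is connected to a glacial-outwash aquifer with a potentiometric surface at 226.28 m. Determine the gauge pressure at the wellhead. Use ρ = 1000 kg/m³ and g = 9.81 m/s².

Head above the cap: Δh = 226.28 − 185.09 = 41.19 m.
P = ρgΔh = 1000 × 9.81 × 41.19 = 404074 Pa ≈ 404 kPa.

P ≈ 404 kPa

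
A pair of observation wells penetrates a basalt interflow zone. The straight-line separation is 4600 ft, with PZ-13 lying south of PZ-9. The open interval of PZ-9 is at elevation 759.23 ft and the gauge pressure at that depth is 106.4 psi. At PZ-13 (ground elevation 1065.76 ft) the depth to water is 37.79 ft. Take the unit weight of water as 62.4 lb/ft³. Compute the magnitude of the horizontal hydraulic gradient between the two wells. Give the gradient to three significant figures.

Pressure head at PZ-9: ψ = 144·P/γ = 144 × 106.4 / 62.4 = 245.54 ft.
Total head at PZ-9: h = z + ψ = 759.23 + 245.54 = 1004.77 ft.
Total head at PZ-13: h = 1065.76 − 37.79 = 1027.97 ft.
Head difference: h(PZ-9) − h(PZ-13) = 1004.77 − 1027.97 = -23.20 ft.
Hydraulic gradient: i = |Δh| / L = 23.20 / 4600 = 0.00504.

i ≈ 0.00504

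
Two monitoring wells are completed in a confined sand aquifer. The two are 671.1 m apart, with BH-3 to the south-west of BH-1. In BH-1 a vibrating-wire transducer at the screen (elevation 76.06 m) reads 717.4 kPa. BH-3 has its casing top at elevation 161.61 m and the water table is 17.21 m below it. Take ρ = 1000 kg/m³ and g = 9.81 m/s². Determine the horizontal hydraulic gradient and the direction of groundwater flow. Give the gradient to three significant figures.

i ≈ 0.00714; groundwater flows toward the south-west

Pressure head at BH-1: ψ = P/(ρg) = 717.4×1000 / (1000 × 9.81) = 73.13 m.
Total head at BH-1: h = z + ψ = 76.06 + 73.13 = 149.19 m.
Total head at BH-3: h = 161.61 − 17.21 = 144.40 m.
Head difference: h(BH-1) − h(BH-3) = 149.19 − 144.40 = 4.79 m.
Hydraulic gradient: i = |Δh| / L = 4.79 / 671.1 = 0.00714.
Flow is from higher to lower head: from BH-1 toward BH-3, i.e. toward the south-west.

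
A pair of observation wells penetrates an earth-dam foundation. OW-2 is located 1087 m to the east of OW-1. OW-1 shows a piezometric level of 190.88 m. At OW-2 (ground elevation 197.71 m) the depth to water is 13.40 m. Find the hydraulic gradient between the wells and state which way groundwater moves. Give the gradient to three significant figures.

i ≈ 0.00604; groundwater flows toward the east

Total head at OW-1: h = 190.88 m (water level in the piezometer is the total head).
Total head at OW-2: h = 197.71 − 13.40 = 184.31 m.
Head difference: h(OW-1) − h(OW-2) = 190.88 − 184.31 = 6.57 m.
Hydraulic gradient: i = |Δh| / L = 6.57 / 1087 = 0.00604.
Flow is from higher to lower head: from OW-1 toward OW-2, i.e. toward the east.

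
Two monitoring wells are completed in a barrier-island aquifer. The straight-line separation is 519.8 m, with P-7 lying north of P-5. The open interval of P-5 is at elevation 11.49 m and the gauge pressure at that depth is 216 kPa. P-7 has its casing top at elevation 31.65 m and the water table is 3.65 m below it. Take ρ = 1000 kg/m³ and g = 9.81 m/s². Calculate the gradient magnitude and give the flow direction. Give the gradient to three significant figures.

Pressure head at P-5: ψ = P/(ρg) = 216×1000 / (1000 × 9.81) = 22.02 m.
Total head at P-5: h = z + ψ = 11.49 + 22.02 = 33.51 m.
Total head at P-7: h = 31.65 − 3.65 = 28.00 m.
Head difference: h(P-5) − h(P-7) = 33.51 − 28.00 = 5.51 m.
Hydraulic gradient: i = |Δh| / L = 5.51 / 519.8 = 0.0106.
Flow is from higher to lower head: from P-5 toward P-7, i.e. toward the north.

i ≈ 0.0106; groundwater flows toward the north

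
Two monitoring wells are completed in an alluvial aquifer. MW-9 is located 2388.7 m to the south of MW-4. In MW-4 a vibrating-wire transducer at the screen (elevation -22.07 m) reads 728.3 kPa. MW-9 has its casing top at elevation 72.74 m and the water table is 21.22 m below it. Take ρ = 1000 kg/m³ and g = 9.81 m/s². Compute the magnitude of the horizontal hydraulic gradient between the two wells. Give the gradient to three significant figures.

i ≈ 0.000272

Pressure head at MW-4: ψ = P/(ρg) = 728.3×1000 / (1000 × 9.81) = 74.24 m.
Total head at MW-4: h = z + ψ = -22.07 + 74.24 = 52.17 m.
Total head at MW-9: h = 72.74 − 21.22 = 51.52 m.
Head difference: h(MW-4) − h(MW-9) = 52.17 − 51.52 = 0.65 m.
Hydraulic gradient: i = |Δh| / L = 0.65 / 2388.7 = 0.000272.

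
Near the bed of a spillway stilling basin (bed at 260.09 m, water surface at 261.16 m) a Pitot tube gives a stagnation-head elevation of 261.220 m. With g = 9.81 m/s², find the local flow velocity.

Near the bed, under hydrostatic conditions, the piezometric head (z + ψ) equals the free-surface elevation, 261.16 m.
Velocity head = total − piezometric = 261.220 − 261.16 = 0.060 m.
v = √(2g·h_v) = √(2 × 9.81 × 0.060) = 1.08 m/s.

v ≈ 1.08 m/s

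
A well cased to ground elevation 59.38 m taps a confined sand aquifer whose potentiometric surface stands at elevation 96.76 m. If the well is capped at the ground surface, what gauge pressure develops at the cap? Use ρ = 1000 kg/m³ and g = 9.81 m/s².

P ≈ 367 kPa

Head above the cap: Δh = 96.76 − 59.38 = 37.38 m.
P = ρgΔh = 1000 × 9.81 × 37.38 = 366698 Pa ≈ 367 kPa.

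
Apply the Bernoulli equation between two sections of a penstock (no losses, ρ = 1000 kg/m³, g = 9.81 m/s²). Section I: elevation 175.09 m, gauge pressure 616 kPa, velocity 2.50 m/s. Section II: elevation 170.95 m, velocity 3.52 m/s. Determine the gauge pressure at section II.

P₂ ≈ 654 kPa

Pressure head at I: ψ₁ = P₁/(ρg) = 616×1000 / (1000 × 9.81) = 62.79 m.
Velocity heads: v₁²/2g = 2.50²/19.62 = 0.319 m; v₂²/2g = 3.52²/19.62 = 0.632 m.
Total head H = z₁ + ψ₁ + v₁²/2g = 175.09 + 62.79 + 0.319 = 238.20 m.
ψ₂ = H − z₂ − v₂²/2g = 238.20 − 170.95 − 0.632 = 66.62 m.
P₂ = ρgψ₂ = 1000 × 9.81 × 66.62 ≈ 654 kPa.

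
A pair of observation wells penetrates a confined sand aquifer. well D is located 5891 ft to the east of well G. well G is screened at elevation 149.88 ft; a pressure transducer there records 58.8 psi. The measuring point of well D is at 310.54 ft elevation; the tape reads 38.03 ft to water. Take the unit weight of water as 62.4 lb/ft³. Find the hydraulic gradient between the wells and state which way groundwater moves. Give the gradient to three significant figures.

i ≈ 0.00222; groundwater flows toward the east

Pressure head at well G: ψ = 144·P/γ = 144 × 58.8 / 62.4 = 135.69 ft.
Total head at well G: h = z + ψ = 149.88 + 135.69 = 285.57 ft.
Total head at well D: h = 310.54 − 38.03 = 272.51 ft.
Head difference: h(well G) − h(well D) = 285.57 − 272.51 = 13.06 ft.
Hydraulic gradient: i = |Δh| / L = 13.06 / 5891 = 0.00222.
Flow is from higher to lower head: from well G toward well D, i.e. toward the east.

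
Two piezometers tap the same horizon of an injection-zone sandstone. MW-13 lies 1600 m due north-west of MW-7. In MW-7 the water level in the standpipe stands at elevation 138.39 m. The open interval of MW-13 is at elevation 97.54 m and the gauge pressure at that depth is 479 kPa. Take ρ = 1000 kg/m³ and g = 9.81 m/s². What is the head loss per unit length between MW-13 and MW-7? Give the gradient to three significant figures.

Total head at MW-7: h = 138.39 m (water level in the piezometer is the total head).
Pressure head at MW-13: ψ = P/(ρg) = 479×1000 / (1000 × 9.81) = 48.83 m.
Total head at MW-13: h = z + ψ = 97.54 + 48.83 = 146.37 m.
Head difference: h(MW-7) − h(MW-13) = 138.39 − 146.37 = -7.98 m.
Hydraulic gradient: i = |Δh| / L = 7.98 / 1600 = 0.00499.

i ≈ 0.00499 m/m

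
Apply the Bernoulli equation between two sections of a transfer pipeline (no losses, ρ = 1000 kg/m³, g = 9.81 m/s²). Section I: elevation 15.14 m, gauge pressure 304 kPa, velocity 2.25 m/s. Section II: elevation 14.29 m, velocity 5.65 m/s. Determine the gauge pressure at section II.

P₂ ≈ 299 kPa

Pressure head at I: ψ₁ = P₁/(ρg) = 304×1000 / (1000 × 9.81) = 30.99 m.
Velocity heads: v₁²/2g = 2.25²/19.62 = 0.258 m; v₂²/2g = 5.65²/19.62 = 1.627 m.
Total head H = z₁ + ψ₁ + v₁²/2g = 15.14 + 30.99 + 0.258 = 46.39 m.
ψ₂ = H − z₂ − v₂²/2g = 46.39 − 14.29 − 1.627 = 30.47 m.
P₂ = ρgψ₂ = 1000 × 9.81 × 30.47 ≈ 299 kPa.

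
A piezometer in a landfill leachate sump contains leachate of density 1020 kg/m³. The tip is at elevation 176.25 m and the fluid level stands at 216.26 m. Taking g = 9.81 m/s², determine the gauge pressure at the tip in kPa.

P ≈ 400 kPa

Pressure head ψ = h − z = 216.26 − 176.25 = 40.01 m.
P = ρgψ = 1020 × 9.81 × 40.01 = 400348 Pa ≈ 400 kPa.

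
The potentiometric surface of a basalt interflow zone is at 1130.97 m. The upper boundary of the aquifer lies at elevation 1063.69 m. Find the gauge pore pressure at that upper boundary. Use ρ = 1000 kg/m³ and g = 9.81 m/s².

P ≈ 660 kPa

Pressure head at the aquifer top: ψ = h − z = 1130.97 − 1063.69 = 67.28 m.
P = ρgψ = 1000 × 9.81 × 67.28 = 660017 Pa ≈ 660 kPa.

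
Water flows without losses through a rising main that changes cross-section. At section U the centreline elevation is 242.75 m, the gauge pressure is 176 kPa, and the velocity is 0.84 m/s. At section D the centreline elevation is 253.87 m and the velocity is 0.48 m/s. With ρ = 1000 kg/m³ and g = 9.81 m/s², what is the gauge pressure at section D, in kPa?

Pressure head at U: ψ₁ = P₁/(ρg) = 176×1000 / (1000 × 9.81) = 17.94 m.
Velocity heads: v₁²/2g = 0.84²/19.62 = 0.036 m; v₂²/2g = 0.48²/19.62 = 0.012 m.
Total head H = z₁ + ψ₁ + v₁²/2g = 242.75 + 17.94 + 0.036 = 260.73 m.
ψ₂ = H − z₂ − v₂²/2g = 260.73 − 253.87 − 0.012 = 6.85 m.
P₂ = ρgψ₂ = 1000 × 9.81 × 6.85 ≈ 67.2 kPa.

P₂ ≈ 67.2 kPa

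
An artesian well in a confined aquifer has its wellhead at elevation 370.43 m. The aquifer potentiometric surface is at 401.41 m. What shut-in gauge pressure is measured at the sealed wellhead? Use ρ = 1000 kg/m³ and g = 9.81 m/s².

P ≈ 304 kPa

Head above the cap: Δh = 401.41 − 370.43 = 30.98 m.
P = ρgΔh = 1000 × 9.81 × 30.98 = 303914 Pa ≈ 304 kPa.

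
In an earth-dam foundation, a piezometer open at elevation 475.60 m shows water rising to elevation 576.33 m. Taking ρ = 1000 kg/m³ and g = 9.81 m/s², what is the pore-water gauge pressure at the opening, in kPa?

Pressure head ψ = h − z = 576.33 − 475.60 = 100.73 m.
P = ρgψ = 1000 × 9.81 × 100.73 = 988161 Pa ≈ 988 kPa.

P ≈ 988 kPa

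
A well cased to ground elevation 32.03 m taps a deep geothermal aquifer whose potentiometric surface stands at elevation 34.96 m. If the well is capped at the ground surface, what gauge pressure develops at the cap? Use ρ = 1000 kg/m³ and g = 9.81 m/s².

P ≈ 28.7 kPa

Head above the cap: Δh = 34.96 − 32.03 = 2.93 m.
P = ρgΔh = 1000 × 9.81 × 2.93 = 28743 Pa ≈ 28.7 kPa.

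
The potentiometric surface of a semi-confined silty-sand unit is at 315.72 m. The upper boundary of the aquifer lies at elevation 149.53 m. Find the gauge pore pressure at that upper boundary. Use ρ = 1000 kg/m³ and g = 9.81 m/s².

P ≈ 1630 kPa

Pressure head at the aquifer top: ψ = h − z = 315.72 − 149.53 = 166.19 m.
P = ρgψ = 1000 × 9.81 × 166.19 = 1630324 Pa ≈ 1630 kPa.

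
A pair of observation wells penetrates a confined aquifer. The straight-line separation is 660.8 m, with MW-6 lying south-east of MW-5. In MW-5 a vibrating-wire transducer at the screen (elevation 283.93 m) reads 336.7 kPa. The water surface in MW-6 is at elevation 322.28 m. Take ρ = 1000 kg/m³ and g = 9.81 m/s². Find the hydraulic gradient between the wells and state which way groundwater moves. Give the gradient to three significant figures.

Pressure head at MW-5: ψ = P/(ρg) = 336.7×1000 / (1000 × 9.81) = 34.32 m.
Total head at MW-5: h = z + ψ = 283.93 + 34.32 = 318.25 m.
Total head at MW-6: h = 322.28 m (water level in the piezometer is the total head).
Head difference: h(MW-5) − h(MW-6) = 318.25 − 322.28 = -4.03 m.
Hydraulic gradient: i = |Δh| / L = 4.03 / 660.8 = 0.00610.
Flow is from higher to lower head: from MW-6 toward MW-5, i.e. toward the north-west.

i ≈ 0.00610; groundwater flows toward the north-west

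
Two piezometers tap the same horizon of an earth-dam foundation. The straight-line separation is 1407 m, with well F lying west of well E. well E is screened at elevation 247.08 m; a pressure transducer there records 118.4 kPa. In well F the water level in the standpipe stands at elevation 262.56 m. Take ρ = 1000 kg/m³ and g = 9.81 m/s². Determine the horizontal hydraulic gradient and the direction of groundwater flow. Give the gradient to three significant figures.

Pressure head at well E: ψ = P/(ρg) = 118.4×1000 / (1000 × 9.81) = 12.07 m.
Total head at well E: h = z + ψ = 247.08 + 12.07 = 259.15 m.
Total head at well F: h = 262.56 m (water level in the piezometer is the total head).
Head difference: h(well E) − h(well F) = 259.15 − 262.56 = -3.41 m.
Hydraulic gradient: i = |Δh| / L = 3.41 / 1407 = 0.00242.
Flow is from higher to lower head: from well F toward well E, i.e. toward the east.

i ≈ 0.00242; groundwater flows toward the east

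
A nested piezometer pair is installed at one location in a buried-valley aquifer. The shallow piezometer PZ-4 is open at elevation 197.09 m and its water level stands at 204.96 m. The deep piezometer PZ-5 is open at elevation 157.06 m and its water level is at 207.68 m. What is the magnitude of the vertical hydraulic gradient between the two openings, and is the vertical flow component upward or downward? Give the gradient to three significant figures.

|i_v| ≈ 0.0679; vertical flow is upward

Total head at PZ-4: h = 204.96 m (water level in the standpipe).
Total head at PZ-5: h = 207.68 m.
Δh = h(PZ-4) − h(PZ-5) = 204.96 − 207.68 = -2.72 m.
Vertical separation Δz = 197.09 − 157.06 = 40.03 m.
|i_v| = |Δh| / Δz = 2.72 / 40.03 = 0.0679.
Head is higher in the deep piezometer, so vertical flow is upward (discharge condition).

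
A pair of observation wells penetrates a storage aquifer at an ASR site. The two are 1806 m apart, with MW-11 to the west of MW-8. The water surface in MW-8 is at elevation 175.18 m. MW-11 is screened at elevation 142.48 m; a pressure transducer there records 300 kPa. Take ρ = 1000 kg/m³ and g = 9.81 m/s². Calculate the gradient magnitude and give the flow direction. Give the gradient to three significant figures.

Total head at MW-8: h = 175.18 m (water level in the piezometer is the total head).
Pressure head at MW-11: ψ = P/(ρg) = 300×1000 / (1000 × 9.81) = 30.58 m.
Total head at MW-11: h = z + ψ = 142.48 + 30.58 = 173.06 m.
Head difference: h(MW-8) − h(MW-11) = 175.18 − 173.06 = 2.12 m.
Hydraulic gradient: i = |Δh| / L = 2.12 / 1806 = 0.00117.
Flow is from higher to lower head: from MW-8 toward MW-11, i.e. toward the west.

i ≈ 0.00117; groundwater flows toward the west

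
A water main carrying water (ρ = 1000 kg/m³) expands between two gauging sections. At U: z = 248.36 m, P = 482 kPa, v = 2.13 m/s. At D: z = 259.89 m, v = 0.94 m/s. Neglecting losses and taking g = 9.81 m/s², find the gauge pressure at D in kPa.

Pressure head at U: ψ₁ = P₁/(ρg) = 482×1000 / (1000 × 9.81) = 49.13 m.
Velocity heads: v₁²/2g = 2.13²/19.62 = 0.231 m; v₂²/2g = 0.94²/19.62 = 0.045 m.
Total head H = z₁ + ψ₁ + v₁²/2g = 248.36 + 49.13 + 0.231 = 297.72 m.
ψ₂ = H − z₂ − v₂²/2g = 297.72 − 259.89 − 0.045 = 37.79 m.
P₂ = ρgψ₂ = 1000 × 9.81 × 37.79 ≈ 371 kPa.

P₂ ≈ 371 kPa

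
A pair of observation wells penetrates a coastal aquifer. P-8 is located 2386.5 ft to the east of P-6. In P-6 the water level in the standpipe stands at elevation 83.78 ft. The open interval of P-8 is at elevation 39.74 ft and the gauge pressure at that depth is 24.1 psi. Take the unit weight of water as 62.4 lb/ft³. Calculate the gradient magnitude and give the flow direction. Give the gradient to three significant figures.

i ≈ 0.00485; groundwater flows toward the west

Total head at P-6: h = 83.78 ft (water level in the piezometer is the total head).
Pressure head at P-8: ψ = 144·P/γ = 144 × 24.1 / 62.4 = 55.62 ft.
Total head at P-8: h = z + ψ = 39.74 + 55.62 = 95.36 ft.
Head difference: h(P-6) − h(P-8) = 83.78 − 95.36 = -11.58 ft.
Hydraulic gradient: i = |Δh| / L = 11.58 / 2386.5 = 0.00485.
Flow is from higher to lower head: from P-8 toward P-6, i.e. toward the west.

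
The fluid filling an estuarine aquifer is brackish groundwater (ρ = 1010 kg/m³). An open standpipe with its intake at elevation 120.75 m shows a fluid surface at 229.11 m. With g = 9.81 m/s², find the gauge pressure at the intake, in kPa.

P ≈ 1070 kPa

Pressure head ψ = h − z = 229.11 − 120.75 = 108.36 m.
P = ρgψ = 1010 × 9.81 × 108.36 = 1073642 Pa ≈ 1070 kPa.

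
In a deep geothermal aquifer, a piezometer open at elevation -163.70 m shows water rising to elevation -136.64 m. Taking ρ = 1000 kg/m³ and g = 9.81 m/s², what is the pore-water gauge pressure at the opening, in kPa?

Pressure head ψ = h − z = -136.64 − (-163.70) = 27.06 m.
P = ρgψ = 1000 × 9.81 × 27.06 = 265459 Pa ≈ 265 kPa.

P ≈ 265 kPa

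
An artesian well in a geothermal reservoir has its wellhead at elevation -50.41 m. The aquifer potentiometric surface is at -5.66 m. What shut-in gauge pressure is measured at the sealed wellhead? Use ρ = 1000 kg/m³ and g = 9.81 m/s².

Head above the cap: Δh = -5.66 − (-50.41) = 44.75 m.
P = ρgΔh = 1000 × 9.81 × 44.75 = 438998 Pa ≈ 439 kPa.

P ≈ 439 kPa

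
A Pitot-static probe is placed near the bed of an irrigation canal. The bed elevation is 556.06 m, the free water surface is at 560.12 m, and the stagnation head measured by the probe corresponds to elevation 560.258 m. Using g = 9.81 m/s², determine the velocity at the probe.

v ≈ 1.65 m/s

Near the bed, under hydrostatic conditions, the piezometric head (z + ψ) equals the free-surface elevation, 560.12 m.
Velocity head = total − piezometric = 560.258 − 560.12 = 0.138 m.
v = √(2g·h_v) = √(2 × 9.81 × 0.138) = 1.65 m/s.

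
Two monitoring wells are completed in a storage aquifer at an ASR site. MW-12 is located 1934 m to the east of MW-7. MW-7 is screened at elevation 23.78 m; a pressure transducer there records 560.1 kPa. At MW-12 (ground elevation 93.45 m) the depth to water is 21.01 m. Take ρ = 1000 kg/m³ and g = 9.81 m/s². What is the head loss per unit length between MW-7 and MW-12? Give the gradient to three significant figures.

i ≈ 0.00436 m/m

Pressure head at MW-7: ψ = P/(ρg) = 560.1×1000 / (1000 × 9.81) = 57.09 m.
Total head at MW-7: h = z + ψ = 23.78 + 57.09 = 80.87 m.
Total head at MW-12: h = 93.45 − 21.01 = 72.44 m.
Head difference: h(MW-7) − h(MW-12) = 80.87 − 72.44 = 8.43 m.
Hydraulic gradient: i = |Δh| / L = 8.43 / 1934 = 0.00436.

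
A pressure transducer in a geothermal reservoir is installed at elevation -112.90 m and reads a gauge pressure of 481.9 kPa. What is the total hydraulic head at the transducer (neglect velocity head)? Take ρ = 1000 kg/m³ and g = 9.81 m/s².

ψ = P/(ρg) = 481.9×1000 / (1000 × 9.81) = 49.12 m.
h = z + ψ = -112.90 + 49.12 = -63.78 m.

h ≈ -63.78 m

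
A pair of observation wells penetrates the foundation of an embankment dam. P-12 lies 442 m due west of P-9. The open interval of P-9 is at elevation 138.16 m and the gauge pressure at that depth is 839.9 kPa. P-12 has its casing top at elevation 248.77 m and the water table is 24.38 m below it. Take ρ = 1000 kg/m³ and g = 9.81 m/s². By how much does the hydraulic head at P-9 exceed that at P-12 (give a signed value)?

Δh ≈ -0.61 m

Pressure head at P-9: ψ = P/(ρg) = 839.9×1000 / (1000 × 9.81) = 85.62 m.
Total head at P-9: h = z + ψ = 138.16 + 85.62 = 223.78 m.
Total head at P-12: h = 248.77 − 24.38 = 224.39 m.
Head difference: h(P-9) − h(P-12) = 223.78 − 224.39 = -0.61 m.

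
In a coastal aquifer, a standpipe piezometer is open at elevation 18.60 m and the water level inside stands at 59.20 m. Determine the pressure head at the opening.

Total head h = 59.20 m (the water-surface elevation in the piezometer).
Pressure head ψ = h − z = 59.20 − 18.60 = 40.60 m.

ψ ≈ 40.60 m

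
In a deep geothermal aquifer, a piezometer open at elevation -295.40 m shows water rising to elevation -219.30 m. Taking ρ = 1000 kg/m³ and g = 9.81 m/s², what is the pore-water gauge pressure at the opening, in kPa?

P ≈ 747 kPa

Pressure head ψ = h − z = -219.30 − (-295.40) = 76.10 m.
P = ρgψ = 1000 × 9.81 × 76.10 = 746541 Pa ≈ 747 kPa.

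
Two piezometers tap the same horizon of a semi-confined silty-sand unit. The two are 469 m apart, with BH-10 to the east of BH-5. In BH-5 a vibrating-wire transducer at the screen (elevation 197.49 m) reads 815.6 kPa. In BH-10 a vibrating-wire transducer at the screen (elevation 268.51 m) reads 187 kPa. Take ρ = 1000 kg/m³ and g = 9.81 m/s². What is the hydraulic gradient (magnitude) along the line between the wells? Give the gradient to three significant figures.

i ≈ 0.0148

Pressure head at BH-5: ψ = P/(ρg) = 815.6×1000 / (1000 × 9.81) = 83.14 m.
Total head at BH-5: h = z + ψ = 197.49 + 83.14 = 280.63 m.
Pressure head at BH-10: ψ = P/(ρg) = 187×1000 / (1000 × 9.81) = 19.06 m.
Total head at BH-10: h = z + ψ = 268.51 + 19.06 = 287.57 m.
Head difference: h(BH-5) − h(BH-10) = 280.63 − 287.57 = -6.94 m.
Hydraulic gradient: i = |Δh| / L = 6.94 / 469 = 0.0148.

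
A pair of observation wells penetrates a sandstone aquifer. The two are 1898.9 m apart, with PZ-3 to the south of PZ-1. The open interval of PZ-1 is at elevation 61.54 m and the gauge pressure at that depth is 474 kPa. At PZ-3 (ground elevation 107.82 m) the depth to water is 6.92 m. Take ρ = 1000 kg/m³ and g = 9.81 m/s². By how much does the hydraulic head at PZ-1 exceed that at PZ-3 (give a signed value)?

Pressure head at PZ-1: ψ = P/(ρg) = 474×1000 / (1000 × 9.81) = 48.32 m.
Total head at PZ-1: h = z + ψ = 61.54 + 48.32 = 109.86 m.
Total head at PZ-3: h = 107.82 − 6.92 = 100.90 m.
Head difference: h(PZ-1) − h(PZ-3) = 109.86 − 100.90 = 8.96 m.

Δh ≈ 8.96 m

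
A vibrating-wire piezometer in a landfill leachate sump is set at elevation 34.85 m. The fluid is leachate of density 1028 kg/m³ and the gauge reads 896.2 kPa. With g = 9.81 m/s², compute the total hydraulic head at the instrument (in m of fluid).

h ≈ 123.72 m

ψ = P/(ρg) = 896.2×1000 / (1028 × 9.81) = 88.87 m.
h = z + ψ = 34.85 + 88.87 = 123.72 m.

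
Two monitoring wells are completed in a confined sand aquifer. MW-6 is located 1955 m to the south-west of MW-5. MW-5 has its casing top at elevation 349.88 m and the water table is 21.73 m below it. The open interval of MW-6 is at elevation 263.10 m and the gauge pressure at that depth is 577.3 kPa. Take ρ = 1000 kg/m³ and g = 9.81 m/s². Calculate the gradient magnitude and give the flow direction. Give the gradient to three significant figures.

i ≈ 0.00317; groundwater flows toward the south-west

Total head at MW-5: h = 349.88 − 21.73 = 328.15 m.
Pressure head at MW-6: ψ = P/(ρg) = 577.3×1000 / (1000 × 9.81) = 58.85 m.
Total head at MW-6: h = z + ψ = 263.10 + 58.85 = 321.95 m.
Head difference: h(MW-5) − h(MW-6) = 328.15 − 321.95 = 6.20 m.
Hydraulic gradient: i = |Δh| / L = 6.20 / 1955 = 0.00317.
Flow is from higher to lower head: from MW-5 toward MW-6, i.e. toward the south-west.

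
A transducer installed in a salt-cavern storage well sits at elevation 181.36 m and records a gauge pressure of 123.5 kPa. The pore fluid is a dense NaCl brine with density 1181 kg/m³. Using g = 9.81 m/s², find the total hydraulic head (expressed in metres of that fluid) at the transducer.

h ≈ 192.02 m

ψ = P/(ρg) = 123.5×1000 / (1181 × 9.81) = 10.66 m.
h = z + ψ = 181.36 + 10.66 = 192.02 m.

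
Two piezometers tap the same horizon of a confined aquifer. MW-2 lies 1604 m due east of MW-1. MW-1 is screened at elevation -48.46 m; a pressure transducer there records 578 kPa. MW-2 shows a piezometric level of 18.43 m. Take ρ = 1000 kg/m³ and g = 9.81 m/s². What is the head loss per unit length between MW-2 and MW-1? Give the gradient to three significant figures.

i ≈ 0.00497 m/m

Pressure head at MW-1: ψ = P/(ρg) = 578×1000 / (1000 × 9.81) = 58.92 m.
Total head at MW-1: h = z + ψ = -48.46 + 58.92 = 10.46 m.
Total head at MW-2: h = 18.43 m (water level in the piezometer is the total head).
Head difference: h(MW-1) − h(MW-2) = 10.46 − 18.43 = -7.97 m.
Hydraulic gradient: i = |Δh| / L = 7.97 / 1604 = 0.00497.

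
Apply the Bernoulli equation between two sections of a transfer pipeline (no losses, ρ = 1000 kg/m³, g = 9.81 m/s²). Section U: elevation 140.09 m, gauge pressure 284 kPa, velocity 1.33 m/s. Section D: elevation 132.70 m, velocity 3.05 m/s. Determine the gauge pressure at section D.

Pressure head at U: ψ₁ = P₁/(ρg) = 284×1000 / (1000 × 9.81) = 28.95 m.
Velocity heads: v₁²/2g = 1.33²/19.62 = 0.090 m; v₂²/2g = 3.05²/19.62 = 0.474 m.
Total head H = z₁ + ψ₁ + v₁²/2g = 140.09 + 28.95 + 0.090 = 169.13 m.
ψ₂ = H − z₂ − v₂²/2g = 169.13 − 132.70 − 0.474 = 35.96 m.
P₂ = ρgψ₂ = 1000 × 9.81 × 35.96 ≈ 353 kPa.

P₂ ≈ 353 kPa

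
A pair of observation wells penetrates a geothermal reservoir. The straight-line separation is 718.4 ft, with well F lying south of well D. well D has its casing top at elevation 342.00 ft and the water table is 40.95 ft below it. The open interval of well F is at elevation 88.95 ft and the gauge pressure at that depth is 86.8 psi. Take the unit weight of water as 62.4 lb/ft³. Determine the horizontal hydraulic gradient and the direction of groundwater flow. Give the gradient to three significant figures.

i ≈ 0.0164; groundwater flows toward the south

Total head at well D: h = 342.00 − 40.95 = 301.05 ft.
Pressure head at well F: ψ = 144·P/γ = 144 × 86.8 / 62.4 = 200.31 ft.
Total head at well F: h = z + ψ = 88.95 + 200.31 = 289.26 ft.
Head difference: h(well D) − h(well F) = 301.05 − 289.26 = 11.79 ft.
Hydraulic gradient: i = |Δh| / L = 11.79 / 718.4 = 0.0164.
Flow is from higher to lower head: from well D toward well F, i.e. toward the south.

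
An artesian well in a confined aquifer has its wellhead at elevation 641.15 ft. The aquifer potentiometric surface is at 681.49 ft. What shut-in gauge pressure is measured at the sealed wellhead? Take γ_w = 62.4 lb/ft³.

P ≈ 17.5 psi

Head above the cap: Δh = 681.49 − 641.15 = 40.34 ft.
P = γΔh/144 = 62.4 × 40.34 / 144 = 17.5 psi.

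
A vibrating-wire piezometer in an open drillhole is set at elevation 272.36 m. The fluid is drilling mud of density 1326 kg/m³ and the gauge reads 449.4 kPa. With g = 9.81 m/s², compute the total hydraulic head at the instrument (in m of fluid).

ψ = P/(ρg) = 449.4×1000 / (1326 × 9.81) = 34.55 m.
h = z + ψ = 272.36 + 34.55 = 306.91 m.

h ≈ 306.91 m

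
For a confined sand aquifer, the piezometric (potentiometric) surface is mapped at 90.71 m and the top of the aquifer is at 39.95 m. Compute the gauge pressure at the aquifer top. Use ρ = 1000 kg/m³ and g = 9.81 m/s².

P ≈ 498 kPa

Pressure head at the aquifer top: ψ = h − z = 90.71 − 39.95 = 50.76 m.
P = ρgψ = 1000 × 9.81 × 50.76 = 497956 Pa ≈ 498 kPa.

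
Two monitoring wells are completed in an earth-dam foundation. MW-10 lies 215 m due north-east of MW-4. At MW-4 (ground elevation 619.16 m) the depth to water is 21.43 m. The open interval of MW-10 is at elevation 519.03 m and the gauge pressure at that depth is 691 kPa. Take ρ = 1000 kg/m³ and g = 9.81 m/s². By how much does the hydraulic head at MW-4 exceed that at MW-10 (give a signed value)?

Δh ≈ 8.26 m

Total head at MW-4: h = 619.16 − 21.43 = 597.73 m.
Pressure head at MW-10: ψ = P/(ρg) = 691×1000 / (1000 × 9.81) = 70.44 m.
Total head at MW-10: h = z + ψ = 519.03 + 70.44 = 589.47 m.
Head difference: h(MW-4) − h(MW-10) = 597.73 − 589.47 = 8.26 m.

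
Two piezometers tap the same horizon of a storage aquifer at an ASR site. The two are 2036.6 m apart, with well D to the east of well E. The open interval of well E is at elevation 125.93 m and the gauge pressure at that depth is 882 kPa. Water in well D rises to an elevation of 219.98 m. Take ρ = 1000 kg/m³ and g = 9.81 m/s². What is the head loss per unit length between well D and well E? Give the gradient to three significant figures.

i ≈ 0.00203 m/m

Pressure head at well E: ψ = P/(ρg) = 882×1000 / (1000 × 9.81) = 89.91 m.
Total head at well E: h = z + ψ = 125.93 + 89.91 = 215.84 m.
Total head at well D: h = 219.98 m (water level in the piezometer is the total head).
Head difference: h(well E) − h(well D) = 215.84 − 219.98 = -4.14 m.
Hydraulic gradient: i = |Δh| / L = 4.14 / 2036.6 = 0.00203.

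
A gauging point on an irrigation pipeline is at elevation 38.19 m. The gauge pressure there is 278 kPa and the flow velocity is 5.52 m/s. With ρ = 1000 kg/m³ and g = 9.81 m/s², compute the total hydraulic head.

Pressure head ψ = P/(ρg) = 278×1000 / (1000 × 9.81) = 28.34 m.
Velocity head = v²/(2g) = 5.52² / (2 × 9.81) = 1.553 m.
h = z + ψ + v²/(2g) = 38.19 + 28.34 + 1.553 = 68.08 m.

h ≈ 68.08 m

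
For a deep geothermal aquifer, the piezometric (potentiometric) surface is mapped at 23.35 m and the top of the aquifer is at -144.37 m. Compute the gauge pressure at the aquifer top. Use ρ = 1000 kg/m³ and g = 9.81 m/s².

P ≈ 1650 kPa

Pressure head at the aquifer top: ψ = h − z = 23.35 − (-144.37) = 167.72 m.
P = ρgψ = 1000 × 9.81 × 167.72 = 1645333 Pa ≈ 1650 kPa.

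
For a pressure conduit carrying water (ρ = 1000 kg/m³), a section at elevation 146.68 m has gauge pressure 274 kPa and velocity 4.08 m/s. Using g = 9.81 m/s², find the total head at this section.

h ≈ 175.46 m

Pressure head ψ = P/(ρg) = 274×1000 / (1000 × 9.81) = 27.93 m.
Velocity head = v²/(2g) = 4.08² / (2 × 9.81) = 0.848 m.
h = z + ψ + v²/(2g) = 146.68 + 27.93 + 0.848 = 175.46 m.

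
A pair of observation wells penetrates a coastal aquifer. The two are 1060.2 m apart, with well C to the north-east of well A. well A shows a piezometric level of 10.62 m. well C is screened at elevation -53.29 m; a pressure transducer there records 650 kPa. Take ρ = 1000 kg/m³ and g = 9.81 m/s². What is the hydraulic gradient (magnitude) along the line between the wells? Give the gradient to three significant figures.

i ≈ 0.00222

Total head at well A: h = 10.62 m (water level in the piezometer is the total head).
Pressure head at well C: ψ = P/(ρg) = 650×1000 / (1000 × 9.81) = 66.26 m.
Total head at well C: h = z + ψ = -53.29 + 66.26 = 12.97 m.
Head difference: h(well A) − h(well C) = 10.62 − 12.97 = -2.35 m.
Hydraulic gradient: i = |Δh| / L = 2.35 / 1060.2 = 0.00222.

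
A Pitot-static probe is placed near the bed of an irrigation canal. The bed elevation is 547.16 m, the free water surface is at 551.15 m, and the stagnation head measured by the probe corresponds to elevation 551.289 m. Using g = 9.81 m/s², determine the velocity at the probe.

Near the bed, under hydrostatic conditions, the piezometric head (z + ψ) equals the free-surface elevation, 551.15 m.
Velocity head = total − piezometric = 551.289 − 551.15 = 0.139 m.
v = √(2g·h_v) = √(2 × 9.81 × 0.139) = 1.65 m/s.

v ≈ 1.65 m/s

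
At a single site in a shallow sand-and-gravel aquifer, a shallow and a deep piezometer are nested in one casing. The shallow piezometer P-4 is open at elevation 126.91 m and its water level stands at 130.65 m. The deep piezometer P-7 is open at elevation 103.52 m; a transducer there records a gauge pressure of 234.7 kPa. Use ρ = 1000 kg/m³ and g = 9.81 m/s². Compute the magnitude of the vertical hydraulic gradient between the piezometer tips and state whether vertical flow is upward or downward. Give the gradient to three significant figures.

Total head at P-4: h = 130.65 m (water level in the standpipe).
Pressure head at P-7: ψ = P/(ρg) = 234.7×1000 / (1000 × 9.81) = 23.92 m.
Total head at P-7: h = z + ψ = 103.52 + 23.92 = 127.44 m.
Δh = h(P-4) − h(P-7) = 130.65 − 127.44 = 3.21 m.
Vertical separation Δz = 126.91 − 103.52 = 23.39 m.
|i_v| = |Δh| / Δz = 3.21 / 23.39 = 0.137.
Head is higher in the shallow piezometer, so vertical flow is downward (recharge condition).

|i_v| ≈ 0.137; vertical flow is downward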